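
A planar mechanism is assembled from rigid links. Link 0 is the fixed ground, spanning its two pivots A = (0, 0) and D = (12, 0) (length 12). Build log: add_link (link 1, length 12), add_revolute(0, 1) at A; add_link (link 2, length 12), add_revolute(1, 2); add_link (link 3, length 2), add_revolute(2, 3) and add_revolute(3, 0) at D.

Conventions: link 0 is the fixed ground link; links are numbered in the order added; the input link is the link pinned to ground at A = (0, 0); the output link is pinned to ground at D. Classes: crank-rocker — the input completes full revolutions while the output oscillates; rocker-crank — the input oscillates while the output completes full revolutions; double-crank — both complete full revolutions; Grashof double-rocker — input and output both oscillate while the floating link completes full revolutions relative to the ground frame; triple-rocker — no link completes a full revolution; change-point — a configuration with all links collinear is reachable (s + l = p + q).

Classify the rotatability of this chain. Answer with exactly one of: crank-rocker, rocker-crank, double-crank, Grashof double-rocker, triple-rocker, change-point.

lengths: ground=12, input=12, coupler=12, output=2
sorted: s=2 (shortest), l=12 (longest), p+q=24
s + l = 14 vs p + q = 24
s + l < p + q (Grashof) with shortest = output link → rocker-crank

rocker-crank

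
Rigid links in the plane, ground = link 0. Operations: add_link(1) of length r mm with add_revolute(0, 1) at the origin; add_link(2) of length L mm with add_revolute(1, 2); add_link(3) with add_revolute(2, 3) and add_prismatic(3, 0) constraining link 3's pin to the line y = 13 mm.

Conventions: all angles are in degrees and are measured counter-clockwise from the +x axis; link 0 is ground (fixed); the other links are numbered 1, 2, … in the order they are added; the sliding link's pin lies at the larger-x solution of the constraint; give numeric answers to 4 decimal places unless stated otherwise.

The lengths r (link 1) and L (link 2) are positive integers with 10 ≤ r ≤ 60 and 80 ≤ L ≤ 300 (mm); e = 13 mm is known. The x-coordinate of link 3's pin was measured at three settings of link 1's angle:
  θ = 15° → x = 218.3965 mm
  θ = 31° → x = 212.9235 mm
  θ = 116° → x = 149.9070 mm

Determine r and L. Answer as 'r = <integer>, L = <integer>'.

constraint per measurement: (x − r cos θ)² + (r sin θ − e)² = L²
subtracting the θ₁ and θ₂ equations cancels the r² and L² terms:
r = (x₁² − x₂²) / (2[(x₁cos θ₁ + e sin θ₁) − (x₂cos θ₂ + e sin θ₂)]) = 47.0000 → r = 47
L² = (x₁ − r cos θ₁)² + (r sin θ₁ − e)² = 29929.0013 → L = 173.0000 → L = 173
check at θ₃=116°: x = 149.9070 (printed 149.9070) ✓

r = 47, L = 173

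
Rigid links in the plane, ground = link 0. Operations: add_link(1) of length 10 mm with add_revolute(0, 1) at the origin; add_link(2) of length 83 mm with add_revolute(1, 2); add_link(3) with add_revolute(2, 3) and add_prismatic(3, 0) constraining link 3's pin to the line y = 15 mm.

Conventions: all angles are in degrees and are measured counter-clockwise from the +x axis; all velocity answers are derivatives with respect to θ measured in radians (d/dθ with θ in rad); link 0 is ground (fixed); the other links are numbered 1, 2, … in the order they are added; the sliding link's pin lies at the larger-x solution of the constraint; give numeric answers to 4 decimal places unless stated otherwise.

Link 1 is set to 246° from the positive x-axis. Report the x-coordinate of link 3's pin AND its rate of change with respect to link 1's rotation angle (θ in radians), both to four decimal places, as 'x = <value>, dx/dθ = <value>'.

geometry: r = 10 mm, L = 83 mm, e = 15 mm
crank pin P = (r cos θ, r sin θ) = (-4.067366, -9.135455)
h = r sin θ − e = -9.135455 − 15 = -24.135455
x = r cos θ + √(L² − h²) = -4.067366 + 79.413348 = 75.345982
dx/dθ = −r sin θ − h·r cos θ/√(L² − h²) (θ in radians; h = -24.135455) = 7.899293

x = 75.3460, dx/dθ = 7.8993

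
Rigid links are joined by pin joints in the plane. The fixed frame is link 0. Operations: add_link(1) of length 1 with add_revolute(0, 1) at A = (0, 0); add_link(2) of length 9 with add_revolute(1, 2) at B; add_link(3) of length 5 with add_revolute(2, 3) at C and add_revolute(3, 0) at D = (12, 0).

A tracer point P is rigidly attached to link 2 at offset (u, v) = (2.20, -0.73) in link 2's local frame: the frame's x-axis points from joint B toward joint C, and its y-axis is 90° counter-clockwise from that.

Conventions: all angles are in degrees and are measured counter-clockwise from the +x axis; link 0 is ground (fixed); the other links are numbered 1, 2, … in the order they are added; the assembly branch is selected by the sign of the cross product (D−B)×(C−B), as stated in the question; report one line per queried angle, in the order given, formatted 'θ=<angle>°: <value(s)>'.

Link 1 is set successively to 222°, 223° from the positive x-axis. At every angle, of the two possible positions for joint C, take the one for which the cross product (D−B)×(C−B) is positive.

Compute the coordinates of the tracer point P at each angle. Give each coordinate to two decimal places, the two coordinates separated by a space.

A=(0,0), D=(12.00,0)
θ=222°: B = A + 1.00·(cos222°, sin222°) = (-0.7431, -0.6691)
θ=222°: |BD| = 12.7607
θ=222°: circle(B,9.00) ∩ circle(D,5.00): a=8.5746, h=2.7343
θ=222°:   candidates: C₊=(7.6763,2.5110) cross=34.892; C₋=(7.9630,-2.9501) cross=-34.892
θ=222°:   branch + wants cross > 0 → take C=(7.6763,2.5110) (cross=34.892)
θ=222°: ex = (C−B)/|BC| = (0.9355,0.3534); ey = (-0.3534,0.9355)
θ=222°: P = B + 2.20·ex + -0.73·ey = (1.5729,-0.5747)
θ=223°: B = A + 1.00·(cos223°, sin223°) = (-0.7314, -0.6820)
θ=223°: |BD| = 12.7496
θ=223°: circle(B,9.00) ∩ circle(D,5.00): a=8.5709, h=2.7457
θ=223°:   candidates: C₊=(7.6805,2.5182) cross=35.006; C₋=(7.9742,-2.9653) cross=-35.006
θ=223°:   branch + wants cross > 0 → take C=(7.6805,2.5182) (cross=35.006)
θ=223°: ex = (C−B)/|BC| = (0.9346,0.3556); ey = (-0.3556,0.9346)
θ=223°: P = B + 2.20·ex + -0.73·ey = (1.5844,-0.5820)

θ=222°: 1.57 -0.57
θ=223°: 1.58 -0.58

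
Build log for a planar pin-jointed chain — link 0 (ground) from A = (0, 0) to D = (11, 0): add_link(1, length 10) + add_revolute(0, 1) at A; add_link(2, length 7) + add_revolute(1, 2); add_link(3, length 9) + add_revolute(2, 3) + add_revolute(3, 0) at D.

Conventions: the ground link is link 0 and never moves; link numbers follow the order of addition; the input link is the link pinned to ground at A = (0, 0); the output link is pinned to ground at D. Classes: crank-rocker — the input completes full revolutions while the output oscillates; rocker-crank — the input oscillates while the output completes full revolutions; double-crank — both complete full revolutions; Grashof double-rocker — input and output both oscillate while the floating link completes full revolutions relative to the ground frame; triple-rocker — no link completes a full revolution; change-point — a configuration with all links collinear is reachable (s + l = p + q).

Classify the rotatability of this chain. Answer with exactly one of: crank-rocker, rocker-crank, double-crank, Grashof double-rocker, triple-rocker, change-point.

lengths: ground=11, input=10, coupler=7, output=9
sorted: s=7 (shortest), l=11 (longest), p+q=19
s + l = 18 vs p + q = 19
s + l < p + q (Grashof) with shortest = coupler link → Grashof double-rocker

Grashof double-rocker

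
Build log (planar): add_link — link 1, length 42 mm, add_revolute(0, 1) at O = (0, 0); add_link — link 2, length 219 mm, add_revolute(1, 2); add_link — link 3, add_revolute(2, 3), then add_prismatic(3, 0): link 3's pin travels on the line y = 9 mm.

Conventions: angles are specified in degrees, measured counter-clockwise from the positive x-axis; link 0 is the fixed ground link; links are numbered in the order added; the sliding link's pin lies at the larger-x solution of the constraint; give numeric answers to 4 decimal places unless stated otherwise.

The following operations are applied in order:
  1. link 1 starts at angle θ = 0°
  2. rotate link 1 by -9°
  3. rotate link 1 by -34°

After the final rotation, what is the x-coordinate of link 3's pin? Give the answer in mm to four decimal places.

geometry: r = 42 mm, L = 219 mm, e = 9 mm; θ starts at 0°
rotate link 1 by -9°: θ ← 0° -9° = -9°
rotate link 1 by -34°: θ ← -9° -34° = -43°
crank pin P = (r cos θ, r sin θ) = (30.716855, -28.643931)
h = r sin θ − e = -28.643931 − 9 = -37.643931
x = r cos θ + √(L² − h²) = 30.716855 + 215.740433 = 246.457289

246.4573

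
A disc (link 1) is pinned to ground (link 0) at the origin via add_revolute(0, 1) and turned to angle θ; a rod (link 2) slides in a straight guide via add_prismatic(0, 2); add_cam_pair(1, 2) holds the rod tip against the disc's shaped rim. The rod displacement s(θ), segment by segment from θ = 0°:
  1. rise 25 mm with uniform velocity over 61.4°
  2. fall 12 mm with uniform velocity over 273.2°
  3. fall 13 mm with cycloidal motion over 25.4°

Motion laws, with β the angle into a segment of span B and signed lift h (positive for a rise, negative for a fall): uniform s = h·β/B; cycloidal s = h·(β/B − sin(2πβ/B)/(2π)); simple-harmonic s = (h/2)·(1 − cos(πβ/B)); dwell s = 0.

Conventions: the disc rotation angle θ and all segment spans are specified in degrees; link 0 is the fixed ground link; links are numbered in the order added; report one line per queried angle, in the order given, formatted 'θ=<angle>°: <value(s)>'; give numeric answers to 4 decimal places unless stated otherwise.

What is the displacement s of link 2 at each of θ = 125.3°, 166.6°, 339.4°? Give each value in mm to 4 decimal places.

segment 1 (0° to 61.4°, uniform, h = 25) is passed completely: s = 0.0000 + (25) = 25.0000
θ = 125.3° falls in segment 2 (61.4° to 334.6°, uniform, h = -12): β = 125.3 − 61.4 = 63.9°, B = 273.2°; Δs = -12·63.9/273.2 = -2.8067; s = 25.0000 − 2.8067 = 22.1933
θ = 166.6° falls in segment 2 (61.4° to 334.6°, uniform, h = -12): β = 166.6 − 61.4 = 105.2°, B = 273.2°; Δs = -12·105.2/273.2 = -4.6208; s = 25.0000 − 4.6208 = 20.3792
segment 2 (61.4° to 334.6°, uniform, h = -12) is passed completely: s = 25.0000 + (-12) = 13.0000
θ = 339.4° falls in segment 3 (334.6° to 360°, cycloidal, h = -13): β = 339.4 − 334.6 = 4.8°, B = 25.4°; Δs = -13·(0.1890 − sin(2π·0.1890)/(2π)) = -0.5379; s = 13.0000 − 0.5379 = 12.4621

θ=125.3°: 22.1933
θ=166.6°: 20.3792
θ=339.4°: 12.4621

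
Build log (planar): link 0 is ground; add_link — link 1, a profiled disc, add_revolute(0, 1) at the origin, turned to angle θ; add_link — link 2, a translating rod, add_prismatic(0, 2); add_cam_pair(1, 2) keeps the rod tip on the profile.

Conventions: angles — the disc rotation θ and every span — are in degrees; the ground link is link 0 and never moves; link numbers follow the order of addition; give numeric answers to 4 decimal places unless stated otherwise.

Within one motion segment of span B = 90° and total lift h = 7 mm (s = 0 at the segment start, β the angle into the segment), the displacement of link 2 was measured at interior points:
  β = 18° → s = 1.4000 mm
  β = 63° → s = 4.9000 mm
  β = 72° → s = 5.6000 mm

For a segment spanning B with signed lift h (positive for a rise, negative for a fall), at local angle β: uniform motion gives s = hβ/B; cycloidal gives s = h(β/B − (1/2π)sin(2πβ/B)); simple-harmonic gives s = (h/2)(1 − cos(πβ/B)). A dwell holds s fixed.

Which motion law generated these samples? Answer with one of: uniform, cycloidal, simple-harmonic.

candidates at β/B = r: uniform s = h·r (linear in β); cycloidal s = h·(r − sin(2πr)/(2π)); simple-harmonic s = (h/2)(1 − cos(πr))
β=18°: printed 1.4000 | uniform 1.4000, cycloidal 0.3404, simple-harmonic 0.6684
β=63°: printed 4.9000 | uniform 4.9000, cycloidal 5.9596, simple-harmonic 5.5572
β=72°: printed 5.6000 | uniform 5.6000, cycloidal 6.6596, simple-harmonic 6.3316
only one law matches every sample → uniform

uniform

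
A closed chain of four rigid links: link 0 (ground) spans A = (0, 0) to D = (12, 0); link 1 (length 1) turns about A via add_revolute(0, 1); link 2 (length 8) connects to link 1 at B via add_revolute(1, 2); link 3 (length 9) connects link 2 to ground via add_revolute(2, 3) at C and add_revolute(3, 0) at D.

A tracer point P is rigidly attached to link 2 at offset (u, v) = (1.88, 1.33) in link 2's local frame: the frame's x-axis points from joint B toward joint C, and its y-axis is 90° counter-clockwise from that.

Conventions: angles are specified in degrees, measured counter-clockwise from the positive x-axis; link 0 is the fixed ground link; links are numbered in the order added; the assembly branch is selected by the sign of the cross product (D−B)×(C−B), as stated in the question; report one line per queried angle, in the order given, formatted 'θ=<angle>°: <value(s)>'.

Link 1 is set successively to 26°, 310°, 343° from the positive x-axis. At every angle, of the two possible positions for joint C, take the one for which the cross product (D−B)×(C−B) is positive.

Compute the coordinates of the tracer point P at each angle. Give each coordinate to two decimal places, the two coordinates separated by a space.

A=(0,0), D=(12.00,0)
θ=26°: B = A + 1.00·(cos26°, sin26°) = (0.8988, 0.4384)
θ=26°: |BD| = 11.1099
θ=26°: circle(B,8.00) ∩ circle(D,9.00): a=4.7898, h=6.4076
θ=26°:   candidates: C₊=(5.9377,6.6520) cross=71.188; C₋=(5.4321,-6.1532) cross=-71.188
θ=26°:   branch + wants cross > 0 → take C=(5.9377,6.6520) (cross=71.188)
θ=26°: ex = (C−B)/|BC| = (0.6299,0.7767); ey = (-0.7767,0.6299)
θ=26°: P = B + 1.88·ex + 1.33·ey = (1.0499,2.7363)
θ=310°: B = A + 1.00·(cos310°, sin310°) = (0.6428, -0.7660)
θ=310°: |BD| = 11.3830
θ=310°: circle(B,8.00) ∩ circle(D,9.00): a=4.9448, h=6.2888
θ=310°:   candidates: C₊=(5.1531,5.8413) cross=71.586; C₋=(5.9996,-6.7078) cross=-71.586
θ=310°:   branch + wants cross > 0 → take C=(5.1531,5.8413) (cross=71.586)
θ=310°: ex = (C−B)/|BC| = (0.5638,0.8259); ey = (-0.8259,0.5638)
θ=310°: P = B + 1.88·ex + 1.33·ey = (0.6043,1.5365)
θ=343°: B = A + 1.00·(cos343°, sin343°) = (0.9563, -0.2924)
θ=343°: |BD| = 11.0476
θ=343°: circle(B,8.00) ∩ circle(D,9.00): a=4.7544, h=6.4340
θ=343°:   candidates: C₊=(5.5387,6.2652) cross=71.080; C₋=(5.8793,-6.5983) cross=-71.080
θ=343°:   branch + wants cross > 0 → take C=(5.5387,6.2652) (cross=71.080)
θ=343°: ex = (C−B)/|BC| = (0.5728,0.8197); ey = (-0.8197,0.5728)
θ=343°: P = B + 1.88·ex + 1.33·ey = (0.9430,2.0105)

θ=26°: 1.05 2.74
θ=310°: 0.60 1.54
θ=343°: 0.94 2.01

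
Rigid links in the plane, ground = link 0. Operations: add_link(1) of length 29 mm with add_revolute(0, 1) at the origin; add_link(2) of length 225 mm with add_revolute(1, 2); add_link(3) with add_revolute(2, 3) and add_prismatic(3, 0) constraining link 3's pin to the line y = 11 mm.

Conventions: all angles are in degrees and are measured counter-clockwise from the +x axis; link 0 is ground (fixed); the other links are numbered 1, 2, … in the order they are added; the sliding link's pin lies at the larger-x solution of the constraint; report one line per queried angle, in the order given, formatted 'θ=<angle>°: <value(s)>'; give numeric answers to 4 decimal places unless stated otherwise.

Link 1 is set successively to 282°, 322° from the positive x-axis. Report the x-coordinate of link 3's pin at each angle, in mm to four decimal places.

geometry: r = 29 mm, L = 225 mm, e = 11 mm
θ=282°: crank pin P = (r cos θ, r sin θ) = (6.029439, -28.366280)
θ=282°: h = r sin θ − e = -28.366280 − 11 = -39.366280
θ=282°: x = r cos θ + √(L² − h²) = 6.029439 + 221.529447 = 227.558886
θ=322°: crank pin P = (r cos θ, r sin θ) = (22.852312, -17.854183)
θ=322°: h = r sin θ − e = -17.854183 − 11 = -28.854183
θ=322°: x = r cos θ + √(L² − h²) = 22.852312 + 223.142188 = 245.994500

θ=282°: 227.5589
θ=322°: 245.9945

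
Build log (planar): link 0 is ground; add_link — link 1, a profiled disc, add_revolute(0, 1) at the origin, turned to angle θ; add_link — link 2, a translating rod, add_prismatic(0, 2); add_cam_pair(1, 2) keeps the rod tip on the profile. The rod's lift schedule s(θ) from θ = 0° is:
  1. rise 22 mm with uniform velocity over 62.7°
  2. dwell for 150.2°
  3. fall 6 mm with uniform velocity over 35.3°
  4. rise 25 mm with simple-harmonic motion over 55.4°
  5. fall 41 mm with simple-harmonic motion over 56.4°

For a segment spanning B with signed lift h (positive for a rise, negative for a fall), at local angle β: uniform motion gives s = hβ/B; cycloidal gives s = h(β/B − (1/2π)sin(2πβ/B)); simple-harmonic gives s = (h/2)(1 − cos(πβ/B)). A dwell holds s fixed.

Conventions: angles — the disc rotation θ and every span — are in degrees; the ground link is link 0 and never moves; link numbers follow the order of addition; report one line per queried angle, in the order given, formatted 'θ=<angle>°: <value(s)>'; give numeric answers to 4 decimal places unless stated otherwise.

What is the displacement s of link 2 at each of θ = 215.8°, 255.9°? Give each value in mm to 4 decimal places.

seg 1 [0°–62.7°] uniform, h=22: full span → s += 22 → s = 22.0000
seg 2 [62.7°–212.9°] dwell: s stays 22.0000
seg 3 [212.9°–248.2°] uniform, h=-6: θ=215.8° here. β=2.9, B=35.3. -6·2.9/35.3 = -0.4929 → s = 21.5071
seg 3 [212.9°–248.2°] uniform, h=-6: full span → s += -6 → s = 16.0000
seg 4 [248.2°–303.6°] simple-harmonic, h=25: θ=255.9° here. β=7.7, B=55.4. 25/2·(1 − cos(π·0.1390)) = 1.1728 → s = 17.1728

θ=215.8°: 21.5071
θ=255.9°: 17.1728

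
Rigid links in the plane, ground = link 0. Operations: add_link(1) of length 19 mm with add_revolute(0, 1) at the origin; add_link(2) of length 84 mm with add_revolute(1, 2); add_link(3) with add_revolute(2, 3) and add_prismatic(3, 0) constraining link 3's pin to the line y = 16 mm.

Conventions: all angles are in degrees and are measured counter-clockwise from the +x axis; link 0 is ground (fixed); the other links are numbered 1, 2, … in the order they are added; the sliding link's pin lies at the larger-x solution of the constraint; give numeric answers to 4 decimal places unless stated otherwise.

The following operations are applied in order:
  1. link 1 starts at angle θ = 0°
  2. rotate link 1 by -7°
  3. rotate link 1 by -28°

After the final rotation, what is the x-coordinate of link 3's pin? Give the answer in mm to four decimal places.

geometry: r = 19 mm, L = 84 mm, e = 16 mm; θ starts at 0°
rotate link 1 by -7°: θ ← 0° -7° = -7°
rotate link 1 by -28°: θ ← -7° -28° = -35°
crank pin P = (r cos θ, r sin θ) = (15.563889, -10.897952)
h = r sin θ − e = -10.897952 − 16 = -26.897952
x = r cos θ + √(L² − h²) = 15.563889 + 79.577008 = 95.140897

95.1409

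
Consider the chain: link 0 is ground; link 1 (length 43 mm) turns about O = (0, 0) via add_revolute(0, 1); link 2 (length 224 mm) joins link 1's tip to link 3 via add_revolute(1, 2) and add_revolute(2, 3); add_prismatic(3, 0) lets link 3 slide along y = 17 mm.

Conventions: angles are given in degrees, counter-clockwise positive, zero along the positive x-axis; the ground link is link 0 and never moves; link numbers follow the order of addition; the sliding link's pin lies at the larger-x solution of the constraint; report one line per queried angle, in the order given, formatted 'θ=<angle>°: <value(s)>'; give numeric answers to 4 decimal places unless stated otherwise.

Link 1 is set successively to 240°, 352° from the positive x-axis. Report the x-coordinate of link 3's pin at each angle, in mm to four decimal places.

geometry: r = 43 mm, L = 224 mm, e = 17 mm
θ=240°: crank pin P = (r cos θ, r sin θ) = (-21.500000, -37.239092)
θ=240°: h = r sin θ − e = -37.239092 − 17 = -54.239092
θ=240°: x = r cos θ + √(L² − h²) = -21.500000 + 217.334123 = 195.834123
θ=352°: crank pin P = (r cos θ, r sin θ) = (42.581527, -5.984443)
θ=352°: h = r sin θ − e = -5.984443 − 17 = -22.984443
θ=352°: x = r cos θ + √(L² − h²) = 42.581527 + 222.817673 = 265.399200

θ=240°: 195.8341
θ=352°: 265.3992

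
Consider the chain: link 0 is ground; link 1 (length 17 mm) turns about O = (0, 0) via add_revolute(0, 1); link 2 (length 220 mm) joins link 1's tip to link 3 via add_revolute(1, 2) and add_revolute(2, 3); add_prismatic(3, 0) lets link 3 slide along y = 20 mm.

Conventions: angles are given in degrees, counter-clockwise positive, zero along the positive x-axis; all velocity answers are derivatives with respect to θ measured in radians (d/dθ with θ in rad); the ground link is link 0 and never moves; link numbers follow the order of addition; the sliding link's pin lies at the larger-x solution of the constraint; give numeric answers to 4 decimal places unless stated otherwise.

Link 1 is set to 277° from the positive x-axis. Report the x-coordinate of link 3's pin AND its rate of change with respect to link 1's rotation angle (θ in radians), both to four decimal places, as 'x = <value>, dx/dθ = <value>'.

geometry: r = 17 mm, L = 220 mm, e = 20 mm
crank pin P = (r cos θ, r sin θ) = (2.071779, -16.873285)
h = r sin θ − e = -16.873285 − 20 = -36.873285
x = r cos θ + √(L² − h²) = 2.071779 + 216.887899 = 218.959678
dx/dθ = −r sin θ − h·r cos θ/√(L² − h²) (θ in radians; h = -36.873285) = 17.225509

x = 218.9597, dx/dθ = 17.2255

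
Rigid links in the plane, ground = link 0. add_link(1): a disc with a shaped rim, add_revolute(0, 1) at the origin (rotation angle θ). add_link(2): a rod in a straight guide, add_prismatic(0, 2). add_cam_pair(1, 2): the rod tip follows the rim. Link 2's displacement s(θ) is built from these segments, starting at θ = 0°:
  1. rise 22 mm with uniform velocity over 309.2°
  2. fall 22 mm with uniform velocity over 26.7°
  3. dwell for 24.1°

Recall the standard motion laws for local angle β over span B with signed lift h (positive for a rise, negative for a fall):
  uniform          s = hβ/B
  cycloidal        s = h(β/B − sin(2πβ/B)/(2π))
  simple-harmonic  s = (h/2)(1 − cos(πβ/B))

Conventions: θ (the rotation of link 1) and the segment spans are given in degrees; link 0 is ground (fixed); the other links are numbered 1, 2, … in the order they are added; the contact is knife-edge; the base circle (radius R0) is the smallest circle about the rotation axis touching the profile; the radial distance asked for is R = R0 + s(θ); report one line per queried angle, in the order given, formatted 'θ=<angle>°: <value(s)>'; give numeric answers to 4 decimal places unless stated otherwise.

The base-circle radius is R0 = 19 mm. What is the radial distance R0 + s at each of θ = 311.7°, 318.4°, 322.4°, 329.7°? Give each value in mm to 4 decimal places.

segment 1 (0° to 309.2°, uniform, h = 22) is passed completely: s = 0.0000 + (22) = 22.0000
θ = 311.7° falls in segment 2 (309.2° to 335.9°, uniform, h = -22): β = 311.7 − 309.2 = 2.5°, B = 26.7°; Δs = -22·2.5/26.7 = -2.0599; s = 22.0000 − 2.0599 = 19.9401
θ = 318.4° falls in segment 2 (309.2° to 335.9°, uniform, h = -22): β = 318.4 − 309.2 = 9.2°, B = 26.7°; Δs = -22·9.2/26.7 = -7.5805; s = 22.0000 − 7.5805 = 14.4195
θ = 322.4° falls in segment 2 (309.2° to 335.9°, uniform, h = -22): β = 322.4 − 309.2 = 13.2°, B = 26.7°; Δs = -22·13.2/26.7 = -10.8764; s = 22.0000 − 10.8764 = 11.1236
θ = 329.7° falls in segment 2 (309.2° to 335.9°, uniform, h = -22): β = 329.7 − 309.2 = 20.5°, B = 26.7°; Δs = -22·20.5/26.7 = -16.8914; s = 22.0000 − 16.8914 = 5.1086
θ=311.7°: R = R0 + s = 19 + 19.9401 = 38.9401
θ=318.4°: R = R0 + s = 19 + 14.4195 = 33.4195
θ=322.4°: R = R0 + s = 19 + 11.1236 = 30.1236
θ=329.7°: R = R0 + s = 19 + 5.1086 = 24.1086

θ=311.7°: 38.9401
θ=318.4°: 33.4195
θ=322.4°: 30.1236
θ=329.7°: 24.1086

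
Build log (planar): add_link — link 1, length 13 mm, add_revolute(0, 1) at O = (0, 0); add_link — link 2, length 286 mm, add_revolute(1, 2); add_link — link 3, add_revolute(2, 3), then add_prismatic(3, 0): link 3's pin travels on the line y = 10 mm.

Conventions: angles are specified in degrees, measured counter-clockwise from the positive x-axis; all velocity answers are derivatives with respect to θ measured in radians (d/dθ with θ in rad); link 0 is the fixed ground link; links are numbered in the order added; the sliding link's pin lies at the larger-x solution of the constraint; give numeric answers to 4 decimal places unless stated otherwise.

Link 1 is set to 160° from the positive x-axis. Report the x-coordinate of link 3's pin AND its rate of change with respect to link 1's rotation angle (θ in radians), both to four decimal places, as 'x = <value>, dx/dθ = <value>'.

geometry: r = 13 mm, L = 286 mm, e = 10 mm
crank pin P = (r cos θ, r sin θ) = (-12.216004, 4.446262)
h = r sin θ − e = 4.446262 − 10 = -5.553738
x = r cos θ + √(L² − h²) = -12.216004 + 285.946072 = 273.730068
dx/dθ = −r sin θ − h·r cos θ/√(L² − h²) (θ in radians; h = -5.553738) = -4.683525

x = 273.7301, dx/dθ = -4.6835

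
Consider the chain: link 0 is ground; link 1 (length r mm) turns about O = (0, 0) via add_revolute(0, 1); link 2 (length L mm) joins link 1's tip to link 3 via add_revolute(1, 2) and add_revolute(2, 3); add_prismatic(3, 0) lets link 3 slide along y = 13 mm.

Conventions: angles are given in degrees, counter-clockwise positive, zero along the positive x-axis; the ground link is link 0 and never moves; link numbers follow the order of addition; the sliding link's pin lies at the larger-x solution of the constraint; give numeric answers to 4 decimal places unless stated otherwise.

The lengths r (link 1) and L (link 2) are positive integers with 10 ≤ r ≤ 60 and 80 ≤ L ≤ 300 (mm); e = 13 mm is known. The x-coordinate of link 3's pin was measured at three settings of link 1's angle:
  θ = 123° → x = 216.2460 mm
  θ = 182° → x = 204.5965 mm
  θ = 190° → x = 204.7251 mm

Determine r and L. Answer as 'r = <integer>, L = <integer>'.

constraint per measurement: (x − r cos θ)² + (r sin θ − e)² = L²
subtracting the θ₁ and θ₂ equations cancels the r² and L² terms:
r = (x₁² − x₂²) / (2[(x₁cos θ₁ + e sin θ₁) − (x₂cos θ₂ + e sin θ₂)]) = 25.0000 → r = 25
L² = (x₁ − r cos θ₁)² + (r sin θ₁ − e)² = 52899.9973 → L = 230.0000 → L = 230
check at θ₃=190°: x = 204.7251 (printed 204.7251) ✓

r = 25, L = 230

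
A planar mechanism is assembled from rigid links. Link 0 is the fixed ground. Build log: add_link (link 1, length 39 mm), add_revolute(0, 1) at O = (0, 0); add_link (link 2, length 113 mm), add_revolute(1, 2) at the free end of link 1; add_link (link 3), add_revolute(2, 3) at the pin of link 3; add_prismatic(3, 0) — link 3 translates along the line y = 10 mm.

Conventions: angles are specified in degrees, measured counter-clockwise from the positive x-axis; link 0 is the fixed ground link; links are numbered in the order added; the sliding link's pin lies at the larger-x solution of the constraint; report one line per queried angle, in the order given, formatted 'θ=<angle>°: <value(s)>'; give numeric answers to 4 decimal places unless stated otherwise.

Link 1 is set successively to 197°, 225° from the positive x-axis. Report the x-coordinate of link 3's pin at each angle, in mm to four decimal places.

geometry: r = 39 mm, L = 113 mm, e = 10 mm
θ=197°: crank pin P = (r cos θ, r sin θ) = (-37.295885, -11.402496)
θ=197°: h = r sin θ − e = -11.402496 − 10 = -21.402496
θ=197°: x = r cos θ + √(L² − h²) = -37.295885 + 110.954645 = 73.658759
θ=225°: crank pin P = (r cos θ, r sin θ) = (-27.577164, -27.577164)
θ=225°: h = r sin θ − e = -27.577164 − 10 = -37.577164
θ=225°: x = r cos θ + √(L² − h²) = -27.577164 + 106.569023 = 78.991859

θ=197°: 73.6588
θ=225°: 78.9919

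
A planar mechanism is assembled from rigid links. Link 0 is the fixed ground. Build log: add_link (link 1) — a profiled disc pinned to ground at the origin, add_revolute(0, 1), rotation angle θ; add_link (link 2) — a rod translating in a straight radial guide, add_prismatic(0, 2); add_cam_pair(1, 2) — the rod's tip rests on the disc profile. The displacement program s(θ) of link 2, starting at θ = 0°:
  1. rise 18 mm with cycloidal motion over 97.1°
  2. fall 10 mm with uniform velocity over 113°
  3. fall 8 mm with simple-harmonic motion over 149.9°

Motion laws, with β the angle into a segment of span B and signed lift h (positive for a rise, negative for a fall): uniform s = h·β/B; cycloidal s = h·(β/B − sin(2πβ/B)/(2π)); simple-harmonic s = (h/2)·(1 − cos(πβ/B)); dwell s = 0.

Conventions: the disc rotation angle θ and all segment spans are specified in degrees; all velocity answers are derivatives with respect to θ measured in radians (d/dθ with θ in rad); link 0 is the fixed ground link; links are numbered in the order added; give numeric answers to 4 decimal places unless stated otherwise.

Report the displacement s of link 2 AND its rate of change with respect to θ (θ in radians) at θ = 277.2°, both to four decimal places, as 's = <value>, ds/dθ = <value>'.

seg 1 [0°–97.1°] cycloidal, h=18: full span → s += 18 → s = 18.0000
seg 2 [97.1°–210.1°] uniform, h=-10: full span → s += -10 → s = 8.0000
seg 3 [210.1°–360°] simple-harmonic, h=-8: θ=277.2° here. β=67.1, B=149.9. -8/2·(1 − cos(π·0.4476)) = -3.3449 → s = 4.6551
velocity in seg [210.1°–360°] (simple-harmonic), θ in radians: β = 67.1° = 1.1711 rad, B = 149.9° = 2.6162 rad; ds/dθ = (πh/(2B)) sin(πβ/B) = (π·(-8)/(2·2.6162)) sin(π·0.4476) = -4.738345 mm/rad

s = 4.6551, ds/dθ = -4.7383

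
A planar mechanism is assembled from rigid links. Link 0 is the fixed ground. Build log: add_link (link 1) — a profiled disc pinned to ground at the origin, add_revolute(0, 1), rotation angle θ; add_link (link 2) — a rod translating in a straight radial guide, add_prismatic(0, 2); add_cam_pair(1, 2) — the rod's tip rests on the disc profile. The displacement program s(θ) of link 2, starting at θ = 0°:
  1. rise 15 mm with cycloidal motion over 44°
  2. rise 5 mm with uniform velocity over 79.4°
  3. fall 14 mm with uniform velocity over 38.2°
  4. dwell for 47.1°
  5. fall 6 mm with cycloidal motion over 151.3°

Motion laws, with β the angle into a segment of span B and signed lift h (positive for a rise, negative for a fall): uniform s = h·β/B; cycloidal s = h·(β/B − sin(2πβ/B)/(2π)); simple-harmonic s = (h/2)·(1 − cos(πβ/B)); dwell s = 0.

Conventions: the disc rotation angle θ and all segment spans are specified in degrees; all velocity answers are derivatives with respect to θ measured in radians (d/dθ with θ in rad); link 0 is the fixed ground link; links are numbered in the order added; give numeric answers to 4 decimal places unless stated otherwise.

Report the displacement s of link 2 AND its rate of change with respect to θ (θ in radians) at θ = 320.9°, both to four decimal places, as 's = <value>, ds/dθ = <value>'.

seg 1 [0°–44°] cycloidal, h=15: full span → s += 15 → s = 15.0000
seg 2 [44°–123.4°] uniform, h=5: full span → s += 5 → s = 20.0000
seg 3 [123.4°–161.6°] uniform, h=-14: full span → s += -14 → s = 6.0000
seg 4 [161.6°–208.7°] dwell: s stays 6.0000
seg 5 [208.7°–360°] cycloidal, h=-6: θ=320.9° here. β=112.2, B=151.3. -6·(0.7416 − sin(2π·0.7416)/(2π)) = -5.4030 → s = 0.5970
velocity in seg [208.7°–360°] (cycloidal), θ in radians: β = 112.2° = 1.9583 rad, B = 151.3° = 2.6407 rad; ds/dθ = (h/B)(1 − cos(2πβ/B)) = ((-6)/2.6407)(1 − cos(2π·0.7416)) = -2.392389 mm/rad

s = 0.5970, ds/dθ = -2.3924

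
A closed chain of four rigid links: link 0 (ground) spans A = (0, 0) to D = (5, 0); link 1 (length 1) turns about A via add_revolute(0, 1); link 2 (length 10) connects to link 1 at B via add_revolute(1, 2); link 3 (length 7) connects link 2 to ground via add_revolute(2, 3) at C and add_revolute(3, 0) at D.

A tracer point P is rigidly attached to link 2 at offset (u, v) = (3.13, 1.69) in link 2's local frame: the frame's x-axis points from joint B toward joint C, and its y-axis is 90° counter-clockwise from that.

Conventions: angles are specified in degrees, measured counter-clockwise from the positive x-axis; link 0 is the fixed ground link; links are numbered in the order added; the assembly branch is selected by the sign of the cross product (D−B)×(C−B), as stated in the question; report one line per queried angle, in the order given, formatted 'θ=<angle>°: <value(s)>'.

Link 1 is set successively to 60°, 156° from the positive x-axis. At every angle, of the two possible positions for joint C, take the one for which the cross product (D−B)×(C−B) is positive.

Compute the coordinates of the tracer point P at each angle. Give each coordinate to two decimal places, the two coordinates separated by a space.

A=(0,0), D=(5.00,0)
θ=60°: B = A + 1.00·(cos60°, sin60°) = (0.5000, 0.8660)
θ=60°: |BD| = 4.5826
θ=60°: circle(B,10.00) ∩ circle(D,7.00): a=7.8558, h=6.1875
θ=60°:   candidates: C₊=(9.3836,5.4575) cross=28.355; C₋=(7.0449,-6.6946) cross=-28.355
θ=60°:   branch + wants cross > 0 → take C=(9.3836,5.4575) (cross=28.355)
θ=60°: ex = (C−B)/|BC| = (0.8884,0.4591); ey = (-0.4591,0.8884)
θ=60°: P = B + 3.13·ex + 1.69·ey = (2.5046,3.8045)
θ=156°: B = A + 1.00·(cos156°, sin156°) = (-0.9135, 0.4067)
θ=156°: |BD| = 5.9275
θ=156°: circle(B,10.00) ∩ circle(D,7.00): a=7.2657, h=6.8709
θ=156°:   candidates: C₊=(6.8065,6.7629) cross=40.727; C₋=(5.8636,-6.9465) cross=-40.727
θ=156°:   branch + wants cross > 0 → take C=(6.8065,6.7629) (cross=40.727)
θ=156°: ex = (C−B)/|BC| = (0.7720,0.6356); ey = (-0.6356,0.7720)
θ=156°: P = B + 3.13·ex + 1.69·ey = (0.4287,3.7009)

θ=60°: 2.50 3.80
θ=156°: 0.43 3.70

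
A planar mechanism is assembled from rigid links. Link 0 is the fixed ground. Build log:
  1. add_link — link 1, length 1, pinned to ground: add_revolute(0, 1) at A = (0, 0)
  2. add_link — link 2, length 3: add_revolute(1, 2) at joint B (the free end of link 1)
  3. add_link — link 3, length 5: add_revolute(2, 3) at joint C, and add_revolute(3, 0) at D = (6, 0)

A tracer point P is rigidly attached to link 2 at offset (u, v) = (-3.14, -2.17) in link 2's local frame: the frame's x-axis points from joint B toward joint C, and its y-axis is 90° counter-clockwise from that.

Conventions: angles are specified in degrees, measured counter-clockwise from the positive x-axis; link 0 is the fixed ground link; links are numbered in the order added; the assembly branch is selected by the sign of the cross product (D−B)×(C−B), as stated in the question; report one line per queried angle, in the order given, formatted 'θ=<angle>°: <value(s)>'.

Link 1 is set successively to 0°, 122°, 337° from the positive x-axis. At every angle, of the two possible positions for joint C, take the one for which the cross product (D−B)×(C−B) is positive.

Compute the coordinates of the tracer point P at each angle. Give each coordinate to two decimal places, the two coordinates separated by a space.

A=(0,0), D=(6.00,0)
θ=0°: B = A + 1.00·(cos0°, sin0°) = (1.0000, 0.0000)
θ=0°: |BD| = 5.0000
θ=0°: circle(B,3.00) ∩ circle(D,5.00): a=0.9000, h=2.8618
θ=0°:   candidates: C₊=(1.9000,2.8618) cross=14.309; C₋=(1.9000,-2.8618) cross=-14.309
θ=0°:   branch + wants cross > 0 → take C=(1.9000,2.8618) (cross=14.309)
θ=0°: ex = (C−B)/|BC| = (0.3000,0.9539); ey = (-0.9539,0.3000)
θ=0°: P = B + -3.14·ex + -2.17·ey = (2.1280,-3.6464)
θ=122°: B = A + 1.00·(cos122°, sin122°) = (-0.5299, 0.8480)
θ=122°: |BD| = 6.5848
θ=122°: circle(B,3.00) ∩ circle(D,5.00): a=2.0775, h=2.1643
θ=122°:   candidates: C₊=(1.8090,2.7268) cross=14.251; C₋=(1.2515,-1.5658) cross=-14.251
θ=122°:   branch + wants cross > 0 → take C=(1.8090,2.7268) (cross=14.251)
θ=122°: ex = (C−B)/|BC| = (0.7796,0.6262); ey = (-0.6262,0.7796)
θ=122°: P = B + -3.14·ex + -2.17·ey = (-1.6190,-2.8101)
θ=337°: B = A + 1.00·(cos337°, sin337°) = (0.9205, -0.3907)
θ=337°: |BD| = 5.0945
θ=337°: circle(B,3.00) ∩ circle(D,5.00): a=0.9769, h=2.8365
θ=337°:   candidates: C₊=(1.6770,2.5123) cross=14.450; C₋=(2.1121,-3.1439) cross=-14.450
θ=337°:   branch + wants cross > 0 → take C=(1.6770,2.5123) (cross=14.450)
θ=337°: ex = (C−B)/|BC| = (0.2522,0.9677); ey = (-0.9677,0.2522)
θ=337°: P = B + -3.14·ex + -2.17·ey = (2.2286,-3.9765)

θ=0°: 2.13 -3.65
θ=122°: -1.62 -2.81
θ=337°: 2.23 -3.98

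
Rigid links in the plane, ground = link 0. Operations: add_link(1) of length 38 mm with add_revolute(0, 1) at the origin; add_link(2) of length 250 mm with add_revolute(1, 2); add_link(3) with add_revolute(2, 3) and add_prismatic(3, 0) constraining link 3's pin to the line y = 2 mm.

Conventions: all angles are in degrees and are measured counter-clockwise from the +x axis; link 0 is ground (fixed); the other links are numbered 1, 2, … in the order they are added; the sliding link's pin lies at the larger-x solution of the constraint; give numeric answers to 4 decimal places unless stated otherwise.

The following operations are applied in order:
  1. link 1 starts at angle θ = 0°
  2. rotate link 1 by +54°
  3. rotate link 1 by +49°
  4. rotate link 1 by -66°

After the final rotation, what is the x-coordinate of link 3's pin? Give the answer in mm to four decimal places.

geometry: r = 38 mm, L = 250 mm, e = 2 mm; θ starts at 0°
rotate link 1 by +54°: θ ← 0° +54° = 54°
rotate link 1 by +49°: θ ← 54° +49° = 103°
rotate link 1 by -66°: θ ← 103° -66° = 37°
crank pin P = (r cos θ, r sin θ) = (30.348149, 22.868971)
h = r sin θ − e = 22.868971 − 2 = 20.868971
x = r cos θ + √(L² − h²) = 30.348149 + 249.127449 = 279.475599

279.4756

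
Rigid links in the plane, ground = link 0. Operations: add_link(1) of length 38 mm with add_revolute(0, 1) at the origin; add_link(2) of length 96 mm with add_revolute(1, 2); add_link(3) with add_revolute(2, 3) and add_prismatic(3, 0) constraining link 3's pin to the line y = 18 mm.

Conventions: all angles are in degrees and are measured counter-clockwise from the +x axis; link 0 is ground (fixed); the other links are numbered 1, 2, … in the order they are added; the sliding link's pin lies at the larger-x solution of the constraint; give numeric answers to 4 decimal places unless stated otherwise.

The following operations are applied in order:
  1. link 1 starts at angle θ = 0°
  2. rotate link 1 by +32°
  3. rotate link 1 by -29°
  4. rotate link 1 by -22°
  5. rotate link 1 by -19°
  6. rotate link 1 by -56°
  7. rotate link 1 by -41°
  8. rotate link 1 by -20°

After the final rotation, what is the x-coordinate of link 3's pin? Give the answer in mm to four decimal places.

geometry: r = 38 mm, L = 96 mm, e = 18 mm; θ starts at 0°
rotate link 1 by +32°: θ ← 0° +32° = 32°
rotate link 1 by -29°: θ ← 32° -29° = 3°
rotate link 1 by -22°: θ ← 3° -22° = -19°
rotate link 1 by -19°: θ ← -19° -19° = -38°
rotate link 1 by -56°: θ ← -38° -56° = -94°
rotate link 1 by -41°: θ ← -94° -41° = -135°
rotate link 1 by -20°: θ ← -135° -20° = -155°
crank pin P = (r cos θ, r sin θ) = (-34.439696, -16.059494)
h = r sin θ − e = -16.059494 − 18 = -34.059494
x = r cos θ + √(L² − h²) = -34.439696 + 89.754949 = 55.315253

55.3153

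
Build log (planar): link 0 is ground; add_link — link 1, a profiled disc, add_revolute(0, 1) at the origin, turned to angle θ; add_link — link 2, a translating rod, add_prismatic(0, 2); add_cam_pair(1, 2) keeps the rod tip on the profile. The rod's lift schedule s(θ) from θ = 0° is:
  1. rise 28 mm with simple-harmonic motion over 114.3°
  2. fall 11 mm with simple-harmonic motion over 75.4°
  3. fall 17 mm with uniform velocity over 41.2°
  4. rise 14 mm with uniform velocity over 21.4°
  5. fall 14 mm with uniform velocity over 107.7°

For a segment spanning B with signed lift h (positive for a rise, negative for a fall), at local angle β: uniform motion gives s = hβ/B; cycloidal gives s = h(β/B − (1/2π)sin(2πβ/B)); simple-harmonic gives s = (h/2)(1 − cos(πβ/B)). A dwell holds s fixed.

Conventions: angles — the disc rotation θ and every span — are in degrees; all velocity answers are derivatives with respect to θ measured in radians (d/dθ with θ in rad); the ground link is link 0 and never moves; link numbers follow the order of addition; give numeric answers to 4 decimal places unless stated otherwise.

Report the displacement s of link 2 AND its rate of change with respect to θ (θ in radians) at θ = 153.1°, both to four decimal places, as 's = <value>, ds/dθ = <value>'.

seg 1 [0°–114.3°] simple-harmonic, h=28: full span → s += 28 → s = 28.0000
seg 2 [114.3°–189.7°] simple-harmonic, h=-11: θ=153.1° here. β=38.8, B=75.4. -11/2·(1 − cos(π·0.5146)) = -5.7520 → s = 22.2480
velocity in seg [114.3°–189.7°] (simple-harmonic), θ in radians: β = 38.8° = 0.6772 rad, B = 75.4° = 1.3160 rad; ds/dθ = (πh/(2B)) sin(πβ/B) = (π·(-11)/(2·1.3160)) sin(π·0.5146) = -13.116186 mm/rad

s = 22.2480, ds/dθ = -13.1162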